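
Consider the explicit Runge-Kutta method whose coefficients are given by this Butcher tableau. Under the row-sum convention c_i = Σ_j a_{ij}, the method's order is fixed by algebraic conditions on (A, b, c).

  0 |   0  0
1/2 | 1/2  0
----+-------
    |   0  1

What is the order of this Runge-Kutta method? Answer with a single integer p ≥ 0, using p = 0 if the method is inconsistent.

2

b = (0, 1)
c = (0, 1/2)
Σ b_i: 1·1 = 1 ✓
b·c: 1·1/2 = 1/2 ✓; 2 stages ⇒ order 2.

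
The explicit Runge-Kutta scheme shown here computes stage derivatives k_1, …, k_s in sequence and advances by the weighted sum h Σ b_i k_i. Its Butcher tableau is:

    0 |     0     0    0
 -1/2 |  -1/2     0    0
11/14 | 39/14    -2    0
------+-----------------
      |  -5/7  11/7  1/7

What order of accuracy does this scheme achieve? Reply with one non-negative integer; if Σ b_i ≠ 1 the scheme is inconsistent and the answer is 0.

1

b = (-5/7, 11/7, 1/7)
c = (0, -1/2, 11/14)
Ac = (0, 0, 1)
Σ b_i: (-5/7)·1 + 11/7·1 + 1/7·1 = 1 ✓
b·c: 11/7·(-1/2) + 1/7·11/14 = -33/49 ≠ 1/2 ⇒ order 1.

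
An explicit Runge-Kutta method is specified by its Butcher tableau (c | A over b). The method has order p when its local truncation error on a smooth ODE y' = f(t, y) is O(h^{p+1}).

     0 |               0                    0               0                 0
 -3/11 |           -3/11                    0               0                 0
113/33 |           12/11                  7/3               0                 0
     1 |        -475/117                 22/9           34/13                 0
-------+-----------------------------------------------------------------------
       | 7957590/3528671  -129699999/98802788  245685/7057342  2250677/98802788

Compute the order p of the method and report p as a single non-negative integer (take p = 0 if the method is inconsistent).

b = (7957590/3528671, -129699999/98802788, 245685/7057342, 2250677/98802788)
c = (0, -3/11, 113/33, 1)
Ac = (0, 0, -7/11, 3556/429)
Σ b_i: 7957590/3528671·1 + (-129699999/98802788)·1 + 245685/7057342·1 + 2250677/98802788·1 = 1 ✓
b·c: (-129699999/98802788)·(-3/11) + 245685/7057342·113/33 + 2250677/98802788·1 = 1/2 ✓
b·c²: (-129699999/98802788)·9/121 + 245685/7057342·12769/1089 + 2250677/98802788·1 = 1/3 ✓
b·Ac: 245685/7057342·(-7/11) + 2250677/98802788·3556/429 = 1/6 ✓
b·c³: (-129699999/98802788)·(-27/1331) + 245685/7057342·1442897/35937 + 2250677/98802788·1 = 11122095175/7685445438 ≠ 1/4 ⇒ order 3.
b·(c∘Ac): 245685/7057342·(-791/363) + 2250677/98802788·3556/429 = 26307781/232892286 ≠ 1/8
b·Ac²: 245685/7057342·21/121 + 2250677/98802788·436720/14157 = 3466317245/4890738006 ≠ 1/12
b·A²c: 2250677/98802788·(-238/143) = -267563/7057342 ≠ 1/24

3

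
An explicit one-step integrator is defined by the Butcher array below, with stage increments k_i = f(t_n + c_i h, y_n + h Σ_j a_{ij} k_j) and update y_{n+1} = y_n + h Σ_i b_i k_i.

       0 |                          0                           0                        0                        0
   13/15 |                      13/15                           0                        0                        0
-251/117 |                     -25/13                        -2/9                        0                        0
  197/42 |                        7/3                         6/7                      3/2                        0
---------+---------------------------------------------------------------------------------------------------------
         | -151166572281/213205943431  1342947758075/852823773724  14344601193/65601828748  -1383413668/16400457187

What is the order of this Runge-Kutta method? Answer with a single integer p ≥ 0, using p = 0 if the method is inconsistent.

b = (-151166572281/213205943431, 1342947758075/852823773724, 14344601193/65601828748, -1383413668/16400457187)
c = (0, 13/15, -251/117, 197/42)
Ac = (0, 0, -26/135, -6757/2730)
Σ b_i: (-151166572281/213205943431)·1 + 1342947758075/852823773724·1 + 14344601193/65601828748·1 + (-1383413668/16400457187)·1 = 1 ✓
b·c: 1342947758075/852823773724·13/15 + 14344601193/65601828748·(-251/117) + (-1383413668/16400457187)·197/42 = 1/2 ✓
b·c²: 1342947758075/852823773724·169/225 + 14344601193/65601828748·63001/13689 + (-1383413668/16400457187)·38809/1764 = 1/3 ✓
b·Ac: 14344601193/65601828748·(-26/135) + (-1383413668/16400457187)·(-6757/2730) = 1/6 ✓
b·c³: 1342947758075/852823773724·2197/3375 + 14344601193/65601828748·(-15813251/1601613) + (-1383413668/16400457187)·7645373/74088 = -849530476941863/86348407089555 ≠ 1/4 ⇒ order 3.
b·(c∘Ac): 14344601193/65601828748·502/1215 + (-1383413668/16400457187)·(-1331129/114660) = 4736402051161/4428123440490 ≠ 1/8
b·Ac²: 14344601193/65601828748·(-338/2025) + (-1383413668/16400457187)·12053371/1597050 = -38748914024423/57565604726370 ≠ 1/12
b·A²c: (-1383413668/16400457187)·(-13/45) = 17984377684/738020573415 ≠ 1/24

3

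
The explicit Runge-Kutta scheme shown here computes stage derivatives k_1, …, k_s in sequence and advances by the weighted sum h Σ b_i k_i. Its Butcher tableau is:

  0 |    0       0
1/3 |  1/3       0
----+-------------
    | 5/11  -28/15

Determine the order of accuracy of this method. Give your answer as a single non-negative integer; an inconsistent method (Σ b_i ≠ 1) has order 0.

0

b = (5/11, -28/15)
c = (0, 1/3)
Σ b_i: 5/11·1 + (-28/15)·1 = -233/165 ≠ 1 ⇒ order 0.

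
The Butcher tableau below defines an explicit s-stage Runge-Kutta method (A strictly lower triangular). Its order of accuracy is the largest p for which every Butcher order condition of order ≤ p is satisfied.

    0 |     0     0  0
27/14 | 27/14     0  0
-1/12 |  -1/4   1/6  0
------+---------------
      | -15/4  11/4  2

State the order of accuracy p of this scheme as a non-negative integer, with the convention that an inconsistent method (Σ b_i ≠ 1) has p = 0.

b = (-15/4, 11/4, 2)
c = (0, 27/14, -1/12)
Ac = (0, 0, 9/28)
Σ b_i: (-15/4)·1 + 11/4·1 + 2·1 = 1 ✓
b·c: 11/4·27/14 + 2·(-1/12) = 863/168 ≠ 1/2 ⇒ order 1.

1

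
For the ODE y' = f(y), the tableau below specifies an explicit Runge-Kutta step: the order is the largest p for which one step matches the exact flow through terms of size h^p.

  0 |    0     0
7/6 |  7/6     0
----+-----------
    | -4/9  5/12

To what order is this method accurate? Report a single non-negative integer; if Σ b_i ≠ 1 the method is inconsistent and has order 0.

b = (-4/9, 5/12)
c = (0, 7/6)
Σ b_i: (-4/9)·1 + 5/12·1 = -1/36 ≠ 1 ⇒ order 0.

0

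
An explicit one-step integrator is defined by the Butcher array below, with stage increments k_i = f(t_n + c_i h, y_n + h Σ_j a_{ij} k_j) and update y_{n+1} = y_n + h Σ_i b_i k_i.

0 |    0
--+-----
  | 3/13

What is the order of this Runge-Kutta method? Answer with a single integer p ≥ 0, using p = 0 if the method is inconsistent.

0

b = (3/13)
c = (0)
Σ b_i: 3/13·1 = 3/13 ≠ 1 ⇒ order 0.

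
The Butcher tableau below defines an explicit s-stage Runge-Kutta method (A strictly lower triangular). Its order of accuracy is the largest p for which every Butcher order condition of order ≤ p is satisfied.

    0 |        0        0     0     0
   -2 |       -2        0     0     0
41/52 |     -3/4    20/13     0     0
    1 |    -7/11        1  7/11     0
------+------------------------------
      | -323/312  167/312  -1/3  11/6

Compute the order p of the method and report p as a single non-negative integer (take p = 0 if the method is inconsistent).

2

b = (-323/312, 167/312, -1/3, 11/6)
c = (0, -2, 41/52, 1)
Ac = (0, 0, -40/13, -857/572)
Σ b_i: (-323/312)·1 + 167/312·1 + (-1/3)·1 + 11/6·1 = 1 ✓
b·c: 167/312·(-2) + (-1/3)·41/52 + 11/6·1 = 1/2 ✓
b·c²: 167/312·4 + (-1/3)·1681/2704 + 11/6·1 = 30559/8112 ≠ 1/3 ⇒ order 2.
b·Ac: (-1/3)·(-40/13) + 11/6·(-857/572) = -179/104 ≠ 1/6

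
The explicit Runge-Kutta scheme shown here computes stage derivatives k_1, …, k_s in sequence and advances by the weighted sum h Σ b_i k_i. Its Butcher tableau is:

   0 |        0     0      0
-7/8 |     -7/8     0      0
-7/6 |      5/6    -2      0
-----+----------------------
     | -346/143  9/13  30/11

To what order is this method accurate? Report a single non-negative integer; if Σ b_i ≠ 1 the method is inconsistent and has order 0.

1

b = (-346/143, 9/13, 30/11)
c = (0, -7/8, -7/6)
Ac = (0, 0, 7/4)
Σ b_i: (-346/143)·1 + 9/13·1 + 30/11·1 = 1 ✓
b·c: 9/13·(-7/8) + 30/11·(-7/6) = -4333/1144 ≠ 1/2 ⇒ order 1.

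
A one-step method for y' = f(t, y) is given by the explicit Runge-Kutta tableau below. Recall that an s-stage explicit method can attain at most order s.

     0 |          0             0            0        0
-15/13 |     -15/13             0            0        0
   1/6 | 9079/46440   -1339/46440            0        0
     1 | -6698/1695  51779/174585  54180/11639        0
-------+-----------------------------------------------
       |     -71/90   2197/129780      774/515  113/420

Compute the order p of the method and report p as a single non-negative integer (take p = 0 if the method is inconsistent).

4

b = (-71/90, 2197/129780, 774/515, 113/420)
c = (0, -15/13, 1/6, 1)
Ac = (0, 0, 103/3096, 49/113)
Σ b_i: (-71/90)·1 + 2197/129780·1 + 774/515·1 + 113/420·1 = 1 ✓
b·c: 2197/129780·(-15/13) + 774/515·1/6 + 113/420·1 = 1/2 ✓
b·c²: 2197/129780·225/169 + 774/515·1/36 + 113/420·1 = 1/3 ✓
b·Ac: 774/515·103/3096 + 113/420·49/113 = 1/6 ✓
b·c³: 2197/129780·(-3375/2197) + 774/515·1/216 + 113/420·1 = 1/4 ✓
b·(c∘Ac): 774/515·103/18576 + 113/420·49/113 = 1/8 ✓
b·Ac²: 774/515·(-515/13416) + 113/420·770/1469 = 1/12 ✓
b·A²c: 113/420·35/226 = 1/24 ✓; 4 stages ⇒ order 4.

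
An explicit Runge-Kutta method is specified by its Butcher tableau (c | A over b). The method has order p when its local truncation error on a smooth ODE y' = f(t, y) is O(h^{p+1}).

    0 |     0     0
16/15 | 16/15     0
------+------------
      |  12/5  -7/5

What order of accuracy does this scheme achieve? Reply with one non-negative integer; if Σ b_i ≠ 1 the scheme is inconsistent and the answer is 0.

b = (12/5, -7/5)
c = (0, 16/15)
Σ b_i: 12/5·1 + (-7/5)·1 = 1 ✓
b·c: (-7/5)·16/15 = -112/75 ≠ 1/2 ⇒ order 1.

1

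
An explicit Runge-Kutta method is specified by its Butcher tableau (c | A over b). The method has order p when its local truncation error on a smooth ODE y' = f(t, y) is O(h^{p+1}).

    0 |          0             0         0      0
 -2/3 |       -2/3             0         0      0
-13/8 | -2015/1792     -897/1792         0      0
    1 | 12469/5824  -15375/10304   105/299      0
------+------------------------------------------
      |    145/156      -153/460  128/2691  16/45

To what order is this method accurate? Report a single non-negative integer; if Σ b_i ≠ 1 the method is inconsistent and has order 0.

b = (145/156, -153/460, 128/2691, 16/45)
c = (0, -2/3, -13/8, 1)
Ac = (0, 0, 299/896, 95/224)
Σ b_i: 145/156·1 + (-153/460)·1 + 128/2691·1 + 16/45·1 = 1 ✓
b·c: (-153/460)·(-2/3) + 128/2691·(-13/8) + 16/45·1 = 1/2 ✓
b·c²: (-153/460)·4/9 + 128/2691·169/64 + 16/45·1 = 1/3 ✓
b·Ac: 128/2691·299/896 + 16/45·95/224 = 1/6 ✓
b·c³: (-153/460)·(-8/27) + 128/2691·(-2197/512) + 16/45·1 = 1/4 ✓
b·(c∘Ac): 128/2691·(-3887/7168) + 16/45·95/224 = 1/8 ✓
b·Ac²: 128/2691·(-299/1344) + 16/45·355/1344 = 1/12 ✓
b·A²c: 16/45·15/128 = 1/24 ✓; 4 stages ⇒ order 4.

4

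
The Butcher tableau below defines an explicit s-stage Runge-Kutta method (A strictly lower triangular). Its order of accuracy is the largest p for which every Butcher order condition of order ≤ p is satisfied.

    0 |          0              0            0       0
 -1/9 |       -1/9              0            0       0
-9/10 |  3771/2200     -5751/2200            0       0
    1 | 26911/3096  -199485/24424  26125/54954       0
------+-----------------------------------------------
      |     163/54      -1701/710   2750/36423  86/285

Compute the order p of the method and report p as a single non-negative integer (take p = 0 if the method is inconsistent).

4

b = (163/54, -1701/710, 2750/36423, 86/285)
c = (0, -1/9, -9/10, 1)
Ac = (0, 0, 639/2200, 165/344)
Σ b_i: 163/54·1 + (-1701/710)·1 + 2750/36423·1 + 86/285·1 = 1 ✓
b·c: (-1701/710)·(-1/9) + 2750/36423·(-9/10) + 86/285·1 = 1/2 ✓
b·c²: (-1701/710)·1/81 + 2750/36423·81/100 + 86/285·1 = 1/3 ✓
b·Ac: 2750/36423·639/2200 + 86/285·165/344 = 1/6 ✓
b·c³: (-1701/710)·(-1/729) + 2750/36423·(-729/1000) + 86/285·1 = 1/4 ✓
b·(c∘Ac): 2750/36423·(-5751/22000) + 86/285·165/344 = 1/8 ✓
b·Ac²: 2750/36423·(-71/2200) + 86/285·110/387 = 1/12 ✓
b·A²c: 86/285·95/688 = 1/24 ✓; 4 stages ⇒ order 4.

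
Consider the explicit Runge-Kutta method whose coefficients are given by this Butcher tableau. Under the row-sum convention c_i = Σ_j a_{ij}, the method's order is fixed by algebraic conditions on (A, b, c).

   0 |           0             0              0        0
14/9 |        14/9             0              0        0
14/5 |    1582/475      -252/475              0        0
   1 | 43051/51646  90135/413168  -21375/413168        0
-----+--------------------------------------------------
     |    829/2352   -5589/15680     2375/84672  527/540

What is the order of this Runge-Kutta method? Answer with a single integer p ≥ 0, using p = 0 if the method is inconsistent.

4

b = (829/2352, -5589/15680, 2375/84672, 527/540)
c = (0, 14/9, 14/5, 1)
Ac = (0, 0, -392/475, 205/1054)
Σ b_i: 829/2352·1 + (-5589/15680)·1 + 2375/84672·1 + 527/540·1 = 1 ✓
b·c: (-5589/15680)·14/9 + 2375/84672·14/5 + 527/540·1 = 1/2 ✓
b·c²: (-5589/15680)·196/81 + 2375/84672·196/25 + 527/540·1 = 1/3 ✓
b·Ac: 2375/84672·(-392/475) + 527/540·205/1054 = 1/6 ✓
b·c³: (-5589/15680)·2744/729 + 2375/84672·2744/125 + 527/540·1 = 1/4 ✓
b·(c∘Ac): 2375/84672·(-5488/2375) + 527/540·205/1054 = 1/8 ✓
b·Ac²: 2375/84672·(-5488/4275) + 527/540·580/4743 = 1/12 ✓
b·A²c: 527/540·45/1054 = 1/24 ✓; 4 stages ⇒ order 4.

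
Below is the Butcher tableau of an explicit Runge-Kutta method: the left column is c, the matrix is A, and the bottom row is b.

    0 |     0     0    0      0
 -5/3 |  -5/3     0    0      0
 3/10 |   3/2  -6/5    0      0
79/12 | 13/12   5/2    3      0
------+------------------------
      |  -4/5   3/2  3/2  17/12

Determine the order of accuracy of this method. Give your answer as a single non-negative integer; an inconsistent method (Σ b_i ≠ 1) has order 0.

0

b = (-4/5, 3/2, 3/2, 17/12)
c = (0, -5/3, 3/10, 79/12)
Ac = (0, 0, 2, -49/15)
Σ b_i: (-4/5)·1 + 3/2·1 + 3/2·1 + 17/12·1 = 217/60 ≠ 1 ⇒ order 0.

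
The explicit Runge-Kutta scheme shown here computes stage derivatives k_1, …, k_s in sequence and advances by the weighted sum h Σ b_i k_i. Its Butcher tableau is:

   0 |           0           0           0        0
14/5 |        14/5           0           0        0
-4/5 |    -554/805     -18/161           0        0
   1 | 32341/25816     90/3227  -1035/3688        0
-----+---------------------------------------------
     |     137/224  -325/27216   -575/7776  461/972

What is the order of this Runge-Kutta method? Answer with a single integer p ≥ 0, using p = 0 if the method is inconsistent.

4

b = (137/224, -325/27216, -575/7776, 461/972)
c = (0, 14/5, -4/5, 1)
Ac = (0, 0, -36/115, 279/922)
Σ b_i: 137/224·1 + (-325/27216)·1 + (-575/7776)·1 + 461/972·1 = 1 ✓
b·c: (-325/27216)·14/5 + (-575/7776)·(-4/5) + 461/972·1 = 1/2 ✓
b·c²: (-325/27216)·196/25 + (-575/7776)·16/25 + 461/972·1 = 1/3 ✓
b·Ac: (-575/7776)·(-36/115) + 461/972·279/922 = 1/6 ✓
b·c³: (-325/27216)·2744/125 + (-575/7776)·(-64/125) + 461/972·1 = 1/4 ✓
b·(c∘Ac): (-575/7776)·144/575 + 461/972·279/922 = 1/8 ✓
b·Ac²: (-575/7776)·(-504/575) + 461/972·18/461 = 1/12 ✓
b·A²c: 461/972·81/922 = 1/24 ✓; 4 stages ⇒ order 4.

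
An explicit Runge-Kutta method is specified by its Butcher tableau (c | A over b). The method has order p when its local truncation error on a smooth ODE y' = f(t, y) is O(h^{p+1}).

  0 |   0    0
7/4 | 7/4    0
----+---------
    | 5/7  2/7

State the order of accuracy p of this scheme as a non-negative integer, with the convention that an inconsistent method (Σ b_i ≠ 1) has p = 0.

2

b = (5/7, 2/7)
c = (0, 7/4)
Σ b_i: 5/7·1 + 2/7·1 = 1 ✓
b·c: 2/7·7/4 = 1/2 ✓; 2 stages ⇒ order 2.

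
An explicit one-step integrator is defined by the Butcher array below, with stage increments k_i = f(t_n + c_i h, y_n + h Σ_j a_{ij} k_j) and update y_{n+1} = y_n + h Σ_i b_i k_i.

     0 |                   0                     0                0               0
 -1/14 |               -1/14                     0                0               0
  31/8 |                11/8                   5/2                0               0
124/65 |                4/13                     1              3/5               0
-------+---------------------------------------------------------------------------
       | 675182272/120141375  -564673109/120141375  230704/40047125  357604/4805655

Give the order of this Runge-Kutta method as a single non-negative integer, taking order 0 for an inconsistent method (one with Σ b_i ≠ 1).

b = (675182272/120141375, -564673109/120141375, 230704/40047125, 357604/4805655)
c = (0, -1/14, 31/8, 124/65)
Ac = (0, 0, -5/28, 631/280)
Σ b_i: 675182272/120141375·1 + (-564673109/120141375)·1 + 230704/40047125·1 + 357604/4805655·1 = 1 ✓
b·c: (-564673109/120141375)·(-1/14) + 230704/40047125·31/8 + 357604/4805655·124/65 = 1/2 ✓
b·c²: (-564673109/120141375)·1/196 + 230704/40047125·961/64 + 357604/4805655·15376/4225 = 1/3 ✓
b·Ac: 230704/40047125·(-5/28) + 357604/4805655·631/280 = 1/6 ✓
b·c³: (-564673109/120141375)·(-1/2744) + 230704/40047125·29791/512 + 357604/4805655·1906624/274625 = 497683340087/583086140000 ≠ 1/4 ⇒ order 3.
b·(c∘Ac): 230704/40047125·(-155/224) + 357604/4805655·19561/4550 = 531379153/1681979250 ≠ 1/8
b·Ac²: 230704/40047125·5/392 + 357604/4805655·141347/15680 = 1805421053/2691166800 ≠ 1/12
b·A²c: 357604/4805655·(-3/28) = -89401/11213195 ≠ 1/24

3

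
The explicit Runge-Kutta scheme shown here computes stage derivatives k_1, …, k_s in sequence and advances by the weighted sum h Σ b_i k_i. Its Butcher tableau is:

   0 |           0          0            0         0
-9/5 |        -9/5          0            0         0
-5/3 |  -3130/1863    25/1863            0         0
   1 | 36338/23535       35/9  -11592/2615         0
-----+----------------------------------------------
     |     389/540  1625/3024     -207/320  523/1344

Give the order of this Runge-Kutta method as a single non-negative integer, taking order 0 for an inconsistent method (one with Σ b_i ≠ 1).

4

b = (389/540, 1625/3024, -207/320, 523/1344)
c = (0, -9/5, -5/3, 1)
Ac = (0, 0, -5/207, 203/523)
Σ b_i: 389/540·1 + 1625/3024·1 + (-207/320)·1 + 523/1344·1 = 1 ✓
b·c: 1625/3024·(-9/5) + (-207/320)·(-5/3) + 523/1344·1 = 1/2 ✓
b·c²: 1625/3024·81/25 + (-207/320)·25/9 + 523/1344·1 = 1/3 ✓
b·Ac: (-207/320)·(-5/207) + 523/1344·203/523 = 1/6 ✓
b·c³: 1625/3024·(-729/125) + (-207/320)·(-125/27) + 523/1344·1 = 1/4 ✓
b·(c∘Ac): (-207/320)·25/621 + 523/1344·203/523 = 1/8 ✓
b·Ac²: (-207/320)·1/23 + 523/1344·749/2615 = 1/12 ✓
b·A²c: 523/1344·56/523 = 1/24 ✓; 4 stages ⇒ order 4.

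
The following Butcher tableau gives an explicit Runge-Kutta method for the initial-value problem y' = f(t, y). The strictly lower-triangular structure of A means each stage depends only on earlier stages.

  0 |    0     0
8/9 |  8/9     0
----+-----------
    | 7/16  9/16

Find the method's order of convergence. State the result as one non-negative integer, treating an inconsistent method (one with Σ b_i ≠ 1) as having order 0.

2

b = (7/16, 9/16)
c = (0, 8/9)
Σ b_i: 7/16·1 + 9/16·1 = 1 ✓
b·c: 9/16·8/9 = 1/2 ✓; 2 stages ⇒ order 2.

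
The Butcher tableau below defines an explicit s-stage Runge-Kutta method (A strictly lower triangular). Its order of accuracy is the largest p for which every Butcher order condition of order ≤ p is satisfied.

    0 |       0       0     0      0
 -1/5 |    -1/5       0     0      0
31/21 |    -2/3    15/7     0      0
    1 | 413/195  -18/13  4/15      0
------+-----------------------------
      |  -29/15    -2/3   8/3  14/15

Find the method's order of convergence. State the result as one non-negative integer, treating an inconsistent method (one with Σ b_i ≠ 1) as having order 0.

1

b = (-29/15, -2/3, 8/3, 14/15)
c = (0, -1/5, 31/21, 1)
Ac = (0, 0, -3/7, 2746/4095)
Σ b_i: (-29/15)·1 + (-2/3)·1 + 8/3·1 + 14/15·1 = 1 ✓
b·c: (-2/3)·(-1/5) + 8/3·31/21 + 14/15·1 = 1576/315 ≠ 1/2 ⇒ order 1.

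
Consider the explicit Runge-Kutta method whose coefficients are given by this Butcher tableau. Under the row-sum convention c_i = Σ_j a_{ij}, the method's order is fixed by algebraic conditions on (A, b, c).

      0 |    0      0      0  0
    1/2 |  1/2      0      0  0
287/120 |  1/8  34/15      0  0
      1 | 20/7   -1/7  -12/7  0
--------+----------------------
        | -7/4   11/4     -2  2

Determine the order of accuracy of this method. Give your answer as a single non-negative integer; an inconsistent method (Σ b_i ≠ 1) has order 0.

1

b = (-7/4, 11/4, -2, 2)
c = (0, 1/2, 287/120, 1)
Ac = (0, 0, 17/15, -146/35)
Σ b_i: (-7/4)·1 + 11/4·1 + (-2)·1 + 2·1 = 1 ✓
b·c: 11/4·1/2 + (-2)·287/120 + 2·1 = -169/120 ≠ 1/2 ⇒ order 1.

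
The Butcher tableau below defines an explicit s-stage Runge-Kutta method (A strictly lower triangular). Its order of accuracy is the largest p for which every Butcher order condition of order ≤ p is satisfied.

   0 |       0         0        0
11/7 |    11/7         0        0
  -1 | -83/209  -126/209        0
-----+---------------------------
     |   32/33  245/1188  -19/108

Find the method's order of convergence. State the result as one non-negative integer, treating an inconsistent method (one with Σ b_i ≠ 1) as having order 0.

b = (32/33, 245/1188, -19/108)
c = (0, 11/7, -1)
Ac = (0, 0, -18/19)
Σ b_i: 32/33·1 + 245/1188·1 + (-19/108)·1 = 1 ✓
b·c: 245/1188·11/7 + (-19/108)·(-1) = 1/2 ✓
b·c²: 245/1188·121/49 + (-19/108)·1 = 1/3 ✓
b·Ac: (-19/108)·(-18/19) = 1/6 ✓; 3 stages ⇒ order 3.

3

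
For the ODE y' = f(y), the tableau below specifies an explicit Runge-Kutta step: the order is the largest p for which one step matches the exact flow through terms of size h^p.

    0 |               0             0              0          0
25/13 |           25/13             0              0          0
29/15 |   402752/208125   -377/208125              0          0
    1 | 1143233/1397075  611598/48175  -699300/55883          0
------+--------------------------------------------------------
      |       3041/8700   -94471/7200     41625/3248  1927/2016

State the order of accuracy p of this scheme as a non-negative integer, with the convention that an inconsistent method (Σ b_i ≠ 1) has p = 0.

b = (3041/8700, -94471/7200, 41625/3248, 1927/2016)
c = (0, 25/13, 29/15, 1)
Ac = (0, 0, -29/8325, 426/1927)
Σ b_i: 3041/8700·1 + (-94471/7200)·1 + 41625/3248·1 + 1927/2016·1 = 1 ✓
b·c: (-94471/7200)·25/13 + 41625/3248·29/15 + 1927/2016·1 = 1/2 ✓
b·c²: (-94471/7200)·625/169 + 41625/3248·841/225 + 1927/2016·1 = 1/3 ✓
b·Ac: 41625/3248·(-29/8325) + 1927/2016·426/1927 = 1/6 ✓
b·c³: (-94471/7200)·15625/2197 + 41625/3248·24389/3375 + 1927/2016·1 = 1/4 ✓
b·(c∘Ac): 41625/3248·(-841/124875) + 1927/2016·426/1927 = 1/8 ✓
b·Ac²: 41625/3248·(-29/4329) + 1927/2016·4434/25051 = 1/12 ✓
b·A²c: 1927/2016·84/1927 = 1/24 ✓; 4 stages ⇒ order 4.

4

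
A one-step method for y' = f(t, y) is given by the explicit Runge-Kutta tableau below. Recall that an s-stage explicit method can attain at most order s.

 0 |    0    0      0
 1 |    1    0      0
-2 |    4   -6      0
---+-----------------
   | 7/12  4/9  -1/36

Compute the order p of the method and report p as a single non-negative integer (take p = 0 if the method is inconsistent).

b = (7/12, 4/9, -1/36)
c = (0, 1, -2)
Ac = (0, 0, -6)
Σ b_i: 7/12·1 + 4/9·1 + (-1/36)·1 = 1 ✓
b·c: 4/9·1 + (-1/36)·(-2) = 1/2 ✓
b·c²: 4/9·1 + (-1/36)·4 = 1/3 ✓
b·Ac: (-1/36)·(-6) = 1/6 ✓; 3 stages ⇒ order 3.

3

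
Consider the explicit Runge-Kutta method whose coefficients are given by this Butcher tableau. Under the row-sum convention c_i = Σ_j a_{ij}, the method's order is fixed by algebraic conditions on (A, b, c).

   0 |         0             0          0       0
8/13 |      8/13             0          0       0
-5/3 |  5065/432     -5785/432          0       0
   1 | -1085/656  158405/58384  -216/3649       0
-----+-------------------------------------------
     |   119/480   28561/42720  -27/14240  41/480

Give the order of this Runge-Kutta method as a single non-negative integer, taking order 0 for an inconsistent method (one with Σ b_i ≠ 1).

b = (119/480, 28561/42720, -27/14240, 41/480)
c = (0, 8/13, -5/3, 1)
Ac = (0, 0, -445/54, 145/82)
Σ b_i: 119/480·1 + 28561/42720·1 + (-27/14240)·1 + 41/480·1 = 1 ✓
b·c: 28561/42720·8/13 + (-27/14240)·(-5/3) + 41/480·1 = 1/2 ✓
b·c²: 28561/42720·64/169 + (-27/14240)·25/9 + 41/480·1 = 1/3 ✓
b·Ac: (-27/14240)·(-445/54) + 41/480·145/82 = 1/6 ✓
b·c³: 28561/42720·512/2197 + (-27/14240)·(-125/27) + 41/480·1 = 1/4 ✓
b·(c∘Ac): (-27/14240)·2225/162 + 41/480·145/82 = 1/8 ✓
b·Ac²: (-27/14240)·(-1780/351) + 41/480·460/533 = 1/12 ✓
b·A²c: 41/480·20/41 = 1/24 ✓; 4 stages ⇒ order 4.

4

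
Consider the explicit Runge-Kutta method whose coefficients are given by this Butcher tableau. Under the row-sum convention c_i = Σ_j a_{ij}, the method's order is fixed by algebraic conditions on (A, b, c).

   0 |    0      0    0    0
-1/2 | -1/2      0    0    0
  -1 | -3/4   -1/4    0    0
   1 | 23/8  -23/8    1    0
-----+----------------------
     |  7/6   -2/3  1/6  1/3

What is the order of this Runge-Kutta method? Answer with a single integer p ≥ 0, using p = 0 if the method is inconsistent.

4

b = (7/6, -2/3, 1/6, 1/3)
c = (0, -1/2, -1, 1)
Ac = (0, 0, 1/8, 7/16)
Σ b_i: 7/6·1 + (-2/3)·1 + 1/6·1 + 1/3·1 = 1 ✓
b·c: (-2/3)·(-1/2) + 1/6·(-1) + 1/3·1 = 1/2 ✓
b·c²: (-2/3)·1/4 + 1/6·1 + 1/3·1 = 1/3 ✓
b·Ac: 1/6·1/8 + 1/3·7/16 = 1/6 ✓
b·c³: (-2/3)·(-1/8) + 1/6·(-1) + 1/3·1 = 1/4 ✓
b·(c∘Ac): 1/6·(-1/8) + 1/3·7/16 = 1/8 ✓
b·Ac²: 1/6·(-1/16) + 1/3·9/32 = 1/12 ✓
b·A²c: 1/3·1/8 = 1/24 ✓; 4 stages ⇒ order 4.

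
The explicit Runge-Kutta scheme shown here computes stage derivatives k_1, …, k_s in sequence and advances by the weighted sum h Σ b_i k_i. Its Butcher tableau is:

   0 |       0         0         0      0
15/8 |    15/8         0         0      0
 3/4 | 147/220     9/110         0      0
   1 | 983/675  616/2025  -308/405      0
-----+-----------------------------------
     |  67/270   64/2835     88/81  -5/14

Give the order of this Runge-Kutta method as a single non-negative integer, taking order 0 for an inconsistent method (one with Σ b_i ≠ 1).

4

b = (67/270, 64/2835, 88/81, -5/14)
c = (0, 15/8, 3/4, 1)
Ac = (0, 0, 27/176, 0)
Σ b_i: 67/270·1 + 64/2835·1 + 88/81·1 + (-5/14)·1 = 1 ✓
b·c: 64/2835·15/8 + 88/81·3/4 + (-5/14)·1 = 1/2 ✓
b·c²: 64/2835·225/64 + 88/81·9/16 + (-5/14)·1 = 1/3 ✓
b·Ac: 88/81·27/176 = 1/6 ✓
b·c³: 64/2835·3375/512 + 88/81·27/64 + (-5/14)·1 = 1/4 ✓
b·(c∘Ac): 88/81·81/704 = 1/8 ✓
b·Ac²: 88/81·405/1408 + (-5/14)·77/120 = 1/12 ✓
b·A²c: (-5/14)·(-7/60) = 1/24 ✓; 4 stages ⇒ order 4.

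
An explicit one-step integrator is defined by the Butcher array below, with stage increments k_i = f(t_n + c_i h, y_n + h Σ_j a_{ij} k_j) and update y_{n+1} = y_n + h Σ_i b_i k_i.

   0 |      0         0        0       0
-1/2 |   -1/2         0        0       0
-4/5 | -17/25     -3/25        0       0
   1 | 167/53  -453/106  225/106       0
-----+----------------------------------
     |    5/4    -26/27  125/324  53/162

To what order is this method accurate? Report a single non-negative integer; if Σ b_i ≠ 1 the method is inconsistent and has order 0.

b = (5/4, -26/27, 125/324, 53/162)
c = (0, -1/2, -4/5, 1)
Ac = (0, 0, 3/50, 93/212)
Σ b_i: 5/4·1 + (-26/27)·1 + 125/324·1 + 53/162·1 = 1 ✓
b·c: (-26/27)·(-1/2) + 125/324·(-4/5) + 53/162·1 = 1/2 ✓
b·c²: (-26/27)·1/4 + 125/324·16/25 + 53/162·1 = 1/3 ✓
b·Ac: 125/324·3/50 + 53/162·93/212 = 1/6 ✓
b·c³: (-26/27)·(-1/8) + 125/324·(-64/125) + 53/162·1 = 1/4 ✓
b·(c∘Ac): 125/324·(-6/125) + 53/162·93/212 = 1/8 ✓
b·Ac²: 125/324·(-3/100) + 53/162·123/424 = 1/12 ✓
b·A²c: 53/162·27/212 = 1/24 ✓; 4 stages ⇒ order 4.

4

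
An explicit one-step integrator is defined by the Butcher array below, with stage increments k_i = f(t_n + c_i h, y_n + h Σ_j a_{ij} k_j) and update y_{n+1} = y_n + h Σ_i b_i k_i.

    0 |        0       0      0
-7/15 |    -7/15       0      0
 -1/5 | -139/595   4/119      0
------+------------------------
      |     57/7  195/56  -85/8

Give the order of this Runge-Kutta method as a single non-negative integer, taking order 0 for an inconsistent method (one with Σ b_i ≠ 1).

b = (57/7, 195/56, -85/8)
c = (0, -7/15, -1/5)
Ac = (0, 0, -4/255)
Σ b_i: 57/7·1 + 195/56·1 + (-85/8)·1 = 1 ✓
b·c: 195/56·(-7/15) + (-85/8)·(-1/5) = 1/2 ✓
b·c²: 195/56·49/225 + (-85/8)·1/25 = 1/3 ✓
b·Ac: (-85/8)·(-4/255) = 1/6 ✓; 3 stages ⇒ order 3.

3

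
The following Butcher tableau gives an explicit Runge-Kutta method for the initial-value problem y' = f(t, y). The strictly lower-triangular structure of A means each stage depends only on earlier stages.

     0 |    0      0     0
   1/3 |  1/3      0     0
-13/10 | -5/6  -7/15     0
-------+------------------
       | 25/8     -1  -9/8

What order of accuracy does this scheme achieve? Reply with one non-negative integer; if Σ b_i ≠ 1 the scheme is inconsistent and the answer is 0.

b = (25/8, -1, -9/8)
c = (0, 1/3, -13/10)
Ac = (0, 0, -7/45)
Σ b_i: 25/8·1 + (-1)·1 + (-9/8)·1 = 1 ✓
b·c: (-1)·1/3 + (-9/8)·(-13/10) = 271/240 ≠ 1/2 ⇒ order 1.

1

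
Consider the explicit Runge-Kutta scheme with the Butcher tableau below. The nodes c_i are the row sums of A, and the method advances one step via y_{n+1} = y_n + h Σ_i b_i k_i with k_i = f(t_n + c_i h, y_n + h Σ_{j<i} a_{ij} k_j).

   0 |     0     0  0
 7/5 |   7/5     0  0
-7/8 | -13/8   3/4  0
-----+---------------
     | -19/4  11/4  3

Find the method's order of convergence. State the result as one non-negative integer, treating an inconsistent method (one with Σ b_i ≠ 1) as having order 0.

1

b = (-19/4, 11/4, 3)
c = (0, 7/5, -7/8)
Ac = (0, 0, 21/20)
Σ b_i: (-19/4)·1 + 11/4·1 + 3·1 = 1 ✓
b·c: 11/4·7/5 + 3·(-7/8) = 49/40 ≠ 1/2 ⇒ order 1.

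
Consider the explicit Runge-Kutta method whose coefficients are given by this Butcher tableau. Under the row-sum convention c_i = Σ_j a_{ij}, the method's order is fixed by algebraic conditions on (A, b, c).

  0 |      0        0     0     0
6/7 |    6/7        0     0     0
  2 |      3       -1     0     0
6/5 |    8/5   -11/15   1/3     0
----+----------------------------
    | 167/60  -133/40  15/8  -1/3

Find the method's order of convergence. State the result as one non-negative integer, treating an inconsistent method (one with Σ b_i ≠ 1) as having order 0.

b = (167/60, -133/40, 15/8, -1/3)
c = (0, 6/7, 2, 6/5)
Ac = (0, 0, -6/7, 4/105)
Σ b_i: 167/60·1 + (-133/40)·1 + 15/8·1 + (-1/3)·1 = 1 ✓
b·c: (-133/40)·6/7 + 15/8·2 + (-1/3)·6/5 = 1/2 ✓
b·c²: (-133/40)·36/49 + 15/8·4 + (-1/3)·36/25 = 801/175 ≠ 1/3 ⇒ order 2.
b·Ac: 15/8·(-6/7) + (-1/3)·4/105 = -2041/1260 ≠ 1/6

2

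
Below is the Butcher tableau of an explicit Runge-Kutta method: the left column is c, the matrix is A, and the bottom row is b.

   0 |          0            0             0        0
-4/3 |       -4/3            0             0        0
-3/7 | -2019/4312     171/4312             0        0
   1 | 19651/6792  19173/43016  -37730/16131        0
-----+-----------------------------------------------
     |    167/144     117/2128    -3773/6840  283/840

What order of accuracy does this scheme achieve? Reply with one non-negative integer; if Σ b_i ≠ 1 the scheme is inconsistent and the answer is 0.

4

b = (167/144, 117/2128, -3773/6840, 283/840)
c = (0, -4/3, -3/7, 1)
Ac = (0, 0, -57/1078, 231/566)
Σ b_i: 167/144·1 + 117/2128·1 + (-3773/6840)·1 + 283/840·1 = 1 ✓
b·c: 117/2128·(-4/3) + (-3773/6840)·(-3/7) + 283/840·1 = 1/2 ✓
b·c²: 117/2128·16/9 + (-3773/6840)·9/49 + 283/840·1 = 1/3 ✓
b·Ac: (-3773/6840)·(-57/1078) + 283/840·231/566 = 1/6 ✓
b·c³: 117/2128·(-64/27) + (-3773/6840)·(-27/343) + 283/840·1 = 1/4 ✓
b·(c∘Ac): (-3773/6840)·171/7546 + 283/840·231/566 = 1/8 ✓
b·Ac²: (-3773/6840)·38/539 + 283/840·308/849 = 1/12 ✓
b·A²c: 283/840·35/283 = 1/24 ✓; 4 stages ⇒ order 4.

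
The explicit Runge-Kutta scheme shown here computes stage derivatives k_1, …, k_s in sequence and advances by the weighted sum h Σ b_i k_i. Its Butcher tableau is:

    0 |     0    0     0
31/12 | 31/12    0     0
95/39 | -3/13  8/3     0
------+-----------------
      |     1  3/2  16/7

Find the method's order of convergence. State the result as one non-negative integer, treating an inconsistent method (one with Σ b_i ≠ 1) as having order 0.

b = (1, 3/2, 16/7)
c = (0, 31/12, 95/39)
Ac = (0, 0, 62/9)
Σ b_i: 1·1 + 3/2·1 + 16/7·1 = 67/14 ≠ 1 ⇒ order 0.

0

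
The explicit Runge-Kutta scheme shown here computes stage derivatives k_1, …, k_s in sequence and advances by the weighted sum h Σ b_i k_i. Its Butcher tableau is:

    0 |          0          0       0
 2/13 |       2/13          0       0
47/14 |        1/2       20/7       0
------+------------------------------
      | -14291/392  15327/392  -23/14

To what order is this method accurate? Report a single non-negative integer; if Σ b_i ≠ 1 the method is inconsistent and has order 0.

b = (-14291/392, 15327/392, -23/14)
c = (0, 2/13, 47/14)
Ac = (0, 0, 40/91)
Σ b_i: (-14291/392)·1 + 15327/392·1 + (-23/14)·1 = 1 ✓
b·c: 15327/392·2/13 + (-23/14)·47/14 = 1/2 ✓
b·c²: 15327/392·4/169 + (-23/14)·2209/196 = -627479/35672 ≠ 1/3 ⇒ order 2.
b·Ac: (-23/14)·40/91 = -460/637 ≠ 1/6

2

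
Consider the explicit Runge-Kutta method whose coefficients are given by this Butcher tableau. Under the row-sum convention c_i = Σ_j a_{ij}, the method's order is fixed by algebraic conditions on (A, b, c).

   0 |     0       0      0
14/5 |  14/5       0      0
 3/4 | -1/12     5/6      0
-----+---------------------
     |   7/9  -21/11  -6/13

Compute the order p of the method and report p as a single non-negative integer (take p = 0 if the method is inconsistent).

0

b = (7/9, -21/11, -6/13)
c = (0, 14/5, 3/4)
Ac = (0, 0, 7/3)
Σ b_i: 7/9·1 + (-21/11)·1 + (-6/13)·1 = -2050/1287 ≠ 1 ⇒ order 0.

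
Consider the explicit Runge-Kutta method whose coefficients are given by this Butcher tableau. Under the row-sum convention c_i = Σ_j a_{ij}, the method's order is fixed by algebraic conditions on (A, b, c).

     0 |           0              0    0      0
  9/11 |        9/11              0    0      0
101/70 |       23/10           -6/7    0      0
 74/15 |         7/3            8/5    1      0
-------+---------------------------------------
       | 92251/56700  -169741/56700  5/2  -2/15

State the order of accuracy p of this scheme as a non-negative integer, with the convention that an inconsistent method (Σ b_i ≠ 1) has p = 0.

2

b = (92251/56700, -169741/56700, 5/2, -2/15)
c = (0, 9/11, 101/70, 74/15)
Ac = (0, 0, -54/77, 2119/770)
Σ b_i: 92251/56700·1 + (-169741/56700)·1 + 5/2·1 + (-2/15)·1 = 1 ✓
b·c: (-169741/56700)·9/11 + 5/2·101/70 + (-2/15)·74/15 = 1/2 ✓
b·c²: (-169741/56700)·81/121 + 5/2·10201/4900 + (-2/15)·5476/225 = -647189/14553000 ≠ 1/3 ⇒ order 2.
b·Ac: 5/2·(-54/77) + (-2/15)·2119/770 = -12244/5775 ≠ 1/6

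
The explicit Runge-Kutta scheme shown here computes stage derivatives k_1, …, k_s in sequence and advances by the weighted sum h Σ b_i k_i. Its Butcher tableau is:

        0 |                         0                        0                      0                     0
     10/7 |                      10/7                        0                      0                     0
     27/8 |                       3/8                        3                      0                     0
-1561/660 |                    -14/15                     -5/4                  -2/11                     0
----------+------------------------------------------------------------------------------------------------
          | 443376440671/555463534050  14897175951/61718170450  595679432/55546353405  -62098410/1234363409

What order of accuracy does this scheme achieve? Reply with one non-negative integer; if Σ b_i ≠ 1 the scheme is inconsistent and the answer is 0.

b = (443376440671/555463534050, 14897175951/61718170450, 595679432/55546353405, -62098410/1234363409)
c = (0, 10/7, 27/8, -1561/660)
Ac = (0, 0, 30/7, -739/308)
Σ b_i: 443376440671/555463534050·1 + 14897175951/61718170450·1 + 595679432/55546353405·1 + (-62098410/1234363409)·1 = 1 ✓
b·c: 14897175951/61718170450·10/7 + 595679432/55546353405·27/8 + (-62098410/1234363409)·(-1561/660) = 1/2 ✓
b·c²: 14897175951/61718170450·100/49 + 595679432/55546353405·729/64 + (-62098410/1234363409)·2436721/435600 = 1/3 ✓
b·Ac: 595679432/55546353405·30/7 + (-62098410/1234363409)·(-739/308) = 1/6 ✓
b·c³: 14897175951/61718170450·1000/343 + 595679432/55546353405·19683/512 + (-62098410/1234363409)·(-3803721481/287496000) = 2438385707353733/1368662147899200 ≠ 1/4 ⇒ order 3.
b·(c∘Ac): 595679432/55546353405·405/28 + (-62098410/1234363409)·164797/29040 = -9012046177/69124350904 ≠ 1/8
b·Ac²: 595679432/55546353405·300/49 + (-62098410/1234363409)·(-79721/17248) = 123670293715/414746105424 ≠ 1/12
b·A²c: (-62098410/1234363409)·(-60/77) = 338718600/8640543863 ≠ 1/24

3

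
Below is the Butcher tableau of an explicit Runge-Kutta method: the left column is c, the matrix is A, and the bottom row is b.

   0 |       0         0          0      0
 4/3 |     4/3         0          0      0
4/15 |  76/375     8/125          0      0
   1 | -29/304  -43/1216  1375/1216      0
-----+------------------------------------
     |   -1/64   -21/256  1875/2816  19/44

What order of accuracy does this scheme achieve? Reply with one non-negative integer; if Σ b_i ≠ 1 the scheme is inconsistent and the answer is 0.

b = (-1/64, -21/256, 1875/2816, 19/44)
c = (0, 4/3, 4/15, 1)
Ac = (0, 0, 32/375, 29/114)
Σ b_i: (-1/64)·1 + (-21/256)·1 + 1875/2816·1 + 19/44·1 = 1 ✓
b·c: (-21/256)·4/3 + 1875/2816·4/15 + 19/44·1 = 1/2 ✓
b·c²: (-21/256)·16/9 + 1875/2816·16/225 + 19/44·1 = 1/3 ✓
b·Ac: 1875/2816·32/375 + 19/44·29/114 = 1/6 ✓
b·c³: (-21/256)·64/27 + 1875/2816·64/3375 + 19/44·1 = 1/4 ✓
b·(c∘Ac): 1875/2816·128/5625 + 19/44·29/114 = 1/8 ✓
b·Ac²: 1875/2816·128/1125 + 19/44·1/57 = 1/12 ✓
b·A²c: 19/44·11/114 = 1/24 ✓; 4 stages ⇒ order 4.

4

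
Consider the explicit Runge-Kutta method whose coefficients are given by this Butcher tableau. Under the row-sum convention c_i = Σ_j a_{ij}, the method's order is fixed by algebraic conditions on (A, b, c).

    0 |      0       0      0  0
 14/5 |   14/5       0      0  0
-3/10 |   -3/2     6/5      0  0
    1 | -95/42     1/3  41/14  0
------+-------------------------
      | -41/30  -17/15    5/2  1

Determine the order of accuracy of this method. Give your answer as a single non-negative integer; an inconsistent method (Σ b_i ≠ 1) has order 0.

b = (-41/30, -17/15, 5/2, 1)
c = (0, 14/5, -3/10, 1)
Ac = (0, 0, 84/25, 23/420)
Σ b_i: (-41/30)·1 + (-17/15)·1 + 5/2·1 + 1·1 = 1 ✓
b·c: (-17/15)·14/5 + 5/2·(-3/10) + 1·1 = -877/300 ≠ 1/2 ⇒ order 1.

1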